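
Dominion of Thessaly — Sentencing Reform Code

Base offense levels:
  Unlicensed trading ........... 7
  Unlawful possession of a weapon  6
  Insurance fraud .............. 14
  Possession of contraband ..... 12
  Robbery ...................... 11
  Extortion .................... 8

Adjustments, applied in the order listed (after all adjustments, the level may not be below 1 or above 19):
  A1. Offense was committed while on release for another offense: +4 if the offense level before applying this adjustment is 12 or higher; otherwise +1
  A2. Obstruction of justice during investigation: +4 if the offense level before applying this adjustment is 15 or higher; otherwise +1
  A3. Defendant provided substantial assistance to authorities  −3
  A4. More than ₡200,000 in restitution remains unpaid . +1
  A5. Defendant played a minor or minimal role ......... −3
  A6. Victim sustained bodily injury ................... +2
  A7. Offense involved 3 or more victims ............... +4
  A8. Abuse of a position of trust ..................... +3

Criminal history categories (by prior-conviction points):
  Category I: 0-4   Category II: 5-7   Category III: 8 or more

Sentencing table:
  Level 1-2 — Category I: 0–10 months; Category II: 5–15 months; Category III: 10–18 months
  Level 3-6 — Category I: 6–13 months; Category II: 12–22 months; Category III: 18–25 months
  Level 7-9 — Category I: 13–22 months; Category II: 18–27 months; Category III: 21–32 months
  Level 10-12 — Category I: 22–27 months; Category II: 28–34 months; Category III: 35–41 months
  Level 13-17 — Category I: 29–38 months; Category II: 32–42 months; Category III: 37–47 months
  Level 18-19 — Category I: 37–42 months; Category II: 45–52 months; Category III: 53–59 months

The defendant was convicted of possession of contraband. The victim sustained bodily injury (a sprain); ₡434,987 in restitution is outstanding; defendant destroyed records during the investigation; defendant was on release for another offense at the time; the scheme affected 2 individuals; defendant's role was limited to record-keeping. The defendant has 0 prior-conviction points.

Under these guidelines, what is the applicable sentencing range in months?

Base offense level for possession of contraband: 12.
A1 applies (level before this adjustment is 12 ≥ 12, so +4): 12 + 4 = 16.
A2 applies (level before this adjustment is 16 ≥ 15, so +4): 16 + 4 = 20.
A4 applies: 20 + 1 = 21.
A5 applies: 21 − 3 = 18.
A6 applies: 18 + 2 = 20.
Level 20 exceeds the maximum of 19; capped at 19.
Final offense level: 19.
Criminal history: 0 prior points → Category I (0-4).
Level 19 falls in the 18-19 band.
Grid: Level 18-19 × Category I = 37-42 months.

37-42 months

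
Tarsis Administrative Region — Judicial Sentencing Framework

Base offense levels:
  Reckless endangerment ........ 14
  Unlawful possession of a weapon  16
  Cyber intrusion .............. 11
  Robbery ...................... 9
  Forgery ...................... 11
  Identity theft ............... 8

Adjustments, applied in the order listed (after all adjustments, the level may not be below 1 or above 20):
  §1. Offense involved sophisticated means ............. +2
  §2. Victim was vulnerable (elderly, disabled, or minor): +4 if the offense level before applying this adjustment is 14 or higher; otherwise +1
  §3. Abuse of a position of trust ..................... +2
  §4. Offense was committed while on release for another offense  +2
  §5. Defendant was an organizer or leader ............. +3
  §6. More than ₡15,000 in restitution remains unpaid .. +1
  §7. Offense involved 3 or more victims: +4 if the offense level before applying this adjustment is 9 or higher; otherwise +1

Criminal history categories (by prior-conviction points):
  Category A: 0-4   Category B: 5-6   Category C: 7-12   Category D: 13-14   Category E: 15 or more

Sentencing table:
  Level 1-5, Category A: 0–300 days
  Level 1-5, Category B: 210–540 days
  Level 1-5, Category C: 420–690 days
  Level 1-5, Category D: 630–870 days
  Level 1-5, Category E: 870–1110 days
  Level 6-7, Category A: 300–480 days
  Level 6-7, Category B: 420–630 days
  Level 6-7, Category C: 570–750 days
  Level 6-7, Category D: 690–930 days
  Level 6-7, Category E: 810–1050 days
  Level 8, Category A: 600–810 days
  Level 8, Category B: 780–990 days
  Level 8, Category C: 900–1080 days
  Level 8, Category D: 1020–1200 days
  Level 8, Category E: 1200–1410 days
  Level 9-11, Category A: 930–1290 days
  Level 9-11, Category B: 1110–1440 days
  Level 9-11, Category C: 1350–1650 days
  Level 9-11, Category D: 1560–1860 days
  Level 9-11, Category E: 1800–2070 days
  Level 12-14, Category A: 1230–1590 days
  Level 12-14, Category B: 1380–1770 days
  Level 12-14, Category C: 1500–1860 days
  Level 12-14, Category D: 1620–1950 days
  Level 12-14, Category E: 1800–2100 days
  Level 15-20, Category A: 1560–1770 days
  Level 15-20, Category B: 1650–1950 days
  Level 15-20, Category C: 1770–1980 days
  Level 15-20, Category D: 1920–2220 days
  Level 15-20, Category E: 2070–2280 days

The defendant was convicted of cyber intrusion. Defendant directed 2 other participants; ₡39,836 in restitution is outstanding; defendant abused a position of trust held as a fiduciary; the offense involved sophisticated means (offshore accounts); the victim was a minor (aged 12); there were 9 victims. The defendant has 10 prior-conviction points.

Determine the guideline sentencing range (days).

1770-1980 days

Base offense level for cyber intrusion: 11.
§1 applies: 11 + 2 = 13.
§2 applies (level before this adjustment is 13 < 14, so +1): 13 + 1 = 14.
§3 applies: 14 + 2 = 16.
§4 does not apply.
§5 applies: 16 + 3 = 19.
§6 applies: 19 + 1 = 20.
§7 applies (level before this adjustment is 20 ≥ 9, so +4): 20 + 4 = 24.
Level 24 exceeds the maximum of 20; capped at 20.
Final offense level: 20.
Criminal history: 10 prior points → Category C (7-12).
Level 20 falls in the 15-20 band.
Grid: Level 15-20 × Category C = 1770-1980 days.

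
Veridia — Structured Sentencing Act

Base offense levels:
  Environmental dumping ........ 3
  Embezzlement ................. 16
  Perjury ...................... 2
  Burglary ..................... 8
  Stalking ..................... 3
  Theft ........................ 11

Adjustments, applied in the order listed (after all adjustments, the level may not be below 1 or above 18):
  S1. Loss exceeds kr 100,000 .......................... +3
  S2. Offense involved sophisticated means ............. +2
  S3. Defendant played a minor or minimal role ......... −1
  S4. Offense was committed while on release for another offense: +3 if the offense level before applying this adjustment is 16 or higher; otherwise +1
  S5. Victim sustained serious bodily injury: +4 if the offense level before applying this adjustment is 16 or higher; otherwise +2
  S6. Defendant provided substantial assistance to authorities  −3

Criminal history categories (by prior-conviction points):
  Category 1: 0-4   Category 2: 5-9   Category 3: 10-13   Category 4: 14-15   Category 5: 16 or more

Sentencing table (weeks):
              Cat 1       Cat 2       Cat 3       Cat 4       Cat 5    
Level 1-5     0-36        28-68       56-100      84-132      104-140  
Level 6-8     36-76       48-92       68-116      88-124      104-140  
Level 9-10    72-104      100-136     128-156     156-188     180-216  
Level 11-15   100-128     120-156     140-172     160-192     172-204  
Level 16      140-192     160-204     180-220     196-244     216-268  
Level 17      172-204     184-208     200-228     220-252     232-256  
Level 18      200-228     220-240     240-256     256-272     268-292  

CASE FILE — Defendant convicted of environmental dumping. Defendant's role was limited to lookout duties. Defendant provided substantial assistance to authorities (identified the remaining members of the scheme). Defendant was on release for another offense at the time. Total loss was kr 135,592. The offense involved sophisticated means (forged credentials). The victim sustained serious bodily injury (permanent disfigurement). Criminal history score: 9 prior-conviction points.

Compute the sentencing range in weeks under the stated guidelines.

Base offense level for environmental dumping: 3.
S1 applies: 3 + 3 = 6.
S2 applies: 6 + 2 = 8.
S3 applies: 8 − 1 = 7.
S4 applies (level before this adjustment is 7 < 16, so +1): 7 + 1 = 8.
S5 applies (level before this adjustment is 8 < 16, so +2): 8 + 2 = 10.
S6 applies: 10 − 3 = 7.
Final offense level: 7.
Criminal history: 9 prior points → Category 2 (5-9).
Level 7 falls in the 6-8 band.
Grid: Level 6-8 × Category 2 = 48-92 weeks.

48-92 weeks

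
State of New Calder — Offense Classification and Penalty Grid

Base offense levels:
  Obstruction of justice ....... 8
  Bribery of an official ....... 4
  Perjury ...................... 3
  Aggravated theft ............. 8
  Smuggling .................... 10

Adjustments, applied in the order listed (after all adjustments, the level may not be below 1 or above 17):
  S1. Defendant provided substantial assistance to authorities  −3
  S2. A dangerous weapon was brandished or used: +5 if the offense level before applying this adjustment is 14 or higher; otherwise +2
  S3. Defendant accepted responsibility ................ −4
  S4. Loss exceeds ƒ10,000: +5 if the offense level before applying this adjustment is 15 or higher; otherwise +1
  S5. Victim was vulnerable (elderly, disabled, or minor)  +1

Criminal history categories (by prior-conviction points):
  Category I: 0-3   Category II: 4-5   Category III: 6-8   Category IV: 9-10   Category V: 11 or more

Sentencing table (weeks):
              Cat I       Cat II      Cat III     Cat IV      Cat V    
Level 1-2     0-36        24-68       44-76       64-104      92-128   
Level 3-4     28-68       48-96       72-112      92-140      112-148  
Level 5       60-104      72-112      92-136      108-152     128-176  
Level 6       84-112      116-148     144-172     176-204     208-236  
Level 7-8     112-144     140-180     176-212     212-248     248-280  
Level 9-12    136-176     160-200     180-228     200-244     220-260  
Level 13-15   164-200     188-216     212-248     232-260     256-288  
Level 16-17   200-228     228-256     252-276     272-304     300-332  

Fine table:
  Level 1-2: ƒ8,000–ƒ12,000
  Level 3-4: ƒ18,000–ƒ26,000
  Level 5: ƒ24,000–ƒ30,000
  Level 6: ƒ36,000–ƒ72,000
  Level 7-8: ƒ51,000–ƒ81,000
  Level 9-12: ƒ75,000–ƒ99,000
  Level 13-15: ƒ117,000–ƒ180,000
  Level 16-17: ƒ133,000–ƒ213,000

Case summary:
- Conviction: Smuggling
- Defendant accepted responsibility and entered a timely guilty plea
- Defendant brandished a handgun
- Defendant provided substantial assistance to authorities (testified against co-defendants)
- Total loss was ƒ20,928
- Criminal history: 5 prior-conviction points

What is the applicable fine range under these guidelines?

Base offense level for smuggling: 10.
S1 applies: 10 − 3 = 7.
S2 applies (level before this adjustment is 7 < 14, so +2): 7 + 2 = 9.
S3 applies: 9 − 4 = 5.
S4 applies (level before this adjustment is 5 < 15, so +1): 5 + 1 = 6.
S5 does not apply.
Final offense level: 6.
Level 6 falls in the 6 band.
Fine table: Level 6 → ƒ36,000–ƒ72,000.

ƒ36,000–ƒ72,000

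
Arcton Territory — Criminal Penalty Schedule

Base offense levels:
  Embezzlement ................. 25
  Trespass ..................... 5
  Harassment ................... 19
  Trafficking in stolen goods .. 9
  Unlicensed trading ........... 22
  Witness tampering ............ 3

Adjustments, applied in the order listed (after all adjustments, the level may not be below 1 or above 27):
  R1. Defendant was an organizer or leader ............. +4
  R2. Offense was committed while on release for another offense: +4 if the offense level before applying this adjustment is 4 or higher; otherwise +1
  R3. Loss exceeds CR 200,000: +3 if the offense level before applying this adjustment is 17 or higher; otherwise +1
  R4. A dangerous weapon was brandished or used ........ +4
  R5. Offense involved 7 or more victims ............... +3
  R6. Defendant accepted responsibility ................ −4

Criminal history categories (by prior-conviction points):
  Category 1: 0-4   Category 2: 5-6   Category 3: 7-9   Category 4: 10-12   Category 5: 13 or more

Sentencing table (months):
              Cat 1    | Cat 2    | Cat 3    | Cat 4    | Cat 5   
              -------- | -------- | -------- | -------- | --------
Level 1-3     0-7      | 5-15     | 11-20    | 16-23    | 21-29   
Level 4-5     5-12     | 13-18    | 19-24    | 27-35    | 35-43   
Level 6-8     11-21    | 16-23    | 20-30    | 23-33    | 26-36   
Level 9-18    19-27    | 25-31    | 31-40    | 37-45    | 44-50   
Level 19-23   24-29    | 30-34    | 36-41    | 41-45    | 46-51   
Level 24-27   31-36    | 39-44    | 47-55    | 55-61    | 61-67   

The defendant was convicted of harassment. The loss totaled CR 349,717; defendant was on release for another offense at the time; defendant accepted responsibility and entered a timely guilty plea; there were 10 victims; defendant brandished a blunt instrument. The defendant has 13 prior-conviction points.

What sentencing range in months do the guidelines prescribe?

61-67 months

Base offense level for harassment: 19.
R1 does not apply.
R2 applies (level before this adjustment is 19 ≥ 4, so +4): 19 + 4 = 23.
R3 applies (level before this adjustment is 23 ≥ 17, so +3): 23 + 3 = 26.
R4 applies: 26 + 4 = 30.
R5 applies: 30 + 3 = 33.
R6 applies: 33 − 4 = 29.
Level 29 exceeds the maximum of 27; capped at 27.
Final offense level: 27.
Criminal history: 13 prior points → Category 5 (13+).
Level 27 falls in the 24-27 band.
Grid: Level 24-27 × Category 5 = 61-67 months.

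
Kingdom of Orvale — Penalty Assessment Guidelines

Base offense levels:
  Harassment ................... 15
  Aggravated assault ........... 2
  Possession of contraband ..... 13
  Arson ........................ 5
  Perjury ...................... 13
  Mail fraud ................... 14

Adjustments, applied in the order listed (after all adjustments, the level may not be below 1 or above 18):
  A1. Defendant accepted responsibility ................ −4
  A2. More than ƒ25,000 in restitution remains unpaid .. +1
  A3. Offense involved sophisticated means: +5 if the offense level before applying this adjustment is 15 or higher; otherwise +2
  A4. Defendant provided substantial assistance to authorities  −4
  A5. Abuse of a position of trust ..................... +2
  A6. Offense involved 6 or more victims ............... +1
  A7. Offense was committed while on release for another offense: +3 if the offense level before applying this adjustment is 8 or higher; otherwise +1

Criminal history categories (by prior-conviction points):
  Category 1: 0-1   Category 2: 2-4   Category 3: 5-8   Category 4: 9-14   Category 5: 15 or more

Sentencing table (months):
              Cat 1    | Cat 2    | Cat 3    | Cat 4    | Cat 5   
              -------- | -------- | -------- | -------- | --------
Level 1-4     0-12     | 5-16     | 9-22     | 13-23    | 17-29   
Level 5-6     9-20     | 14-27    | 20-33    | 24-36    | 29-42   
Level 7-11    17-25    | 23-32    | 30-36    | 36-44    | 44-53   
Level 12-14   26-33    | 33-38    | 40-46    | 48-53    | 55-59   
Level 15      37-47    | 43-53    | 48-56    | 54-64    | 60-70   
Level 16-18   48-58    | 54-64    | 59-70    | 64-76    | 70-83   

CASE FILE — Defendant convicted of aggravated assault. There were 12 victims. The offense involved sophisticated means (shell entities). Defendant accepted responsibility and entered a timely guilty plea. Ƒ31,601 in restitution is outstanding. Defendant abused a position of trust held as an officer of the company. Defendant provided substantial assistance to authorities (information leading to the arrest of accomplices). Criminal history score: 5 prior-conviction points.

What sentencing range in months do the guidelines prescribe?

9-22 months

Base offense level for aggravated assault: 2.
A1 applies: 2 − 4 = -2.
A2 applies: -2 + 1 = -1.
A3 applies (level before this adjustment is -1 < 15, so +2): -1 + 2 = 1.
A4 applies: 1 − 4 = -3.
A5 applies: -3 + 2 = -1.
A6 applies: -1 + 1 = 0.
Level 0 is below the minimum of 1; floored at 1.
Final offense level: 1.
Criminal history: 5 prior points → Category 3 (5-8).
Level 1 falls in the 1-4 band.
Grid: Level 1-4 × Category 3 = 9-22 months.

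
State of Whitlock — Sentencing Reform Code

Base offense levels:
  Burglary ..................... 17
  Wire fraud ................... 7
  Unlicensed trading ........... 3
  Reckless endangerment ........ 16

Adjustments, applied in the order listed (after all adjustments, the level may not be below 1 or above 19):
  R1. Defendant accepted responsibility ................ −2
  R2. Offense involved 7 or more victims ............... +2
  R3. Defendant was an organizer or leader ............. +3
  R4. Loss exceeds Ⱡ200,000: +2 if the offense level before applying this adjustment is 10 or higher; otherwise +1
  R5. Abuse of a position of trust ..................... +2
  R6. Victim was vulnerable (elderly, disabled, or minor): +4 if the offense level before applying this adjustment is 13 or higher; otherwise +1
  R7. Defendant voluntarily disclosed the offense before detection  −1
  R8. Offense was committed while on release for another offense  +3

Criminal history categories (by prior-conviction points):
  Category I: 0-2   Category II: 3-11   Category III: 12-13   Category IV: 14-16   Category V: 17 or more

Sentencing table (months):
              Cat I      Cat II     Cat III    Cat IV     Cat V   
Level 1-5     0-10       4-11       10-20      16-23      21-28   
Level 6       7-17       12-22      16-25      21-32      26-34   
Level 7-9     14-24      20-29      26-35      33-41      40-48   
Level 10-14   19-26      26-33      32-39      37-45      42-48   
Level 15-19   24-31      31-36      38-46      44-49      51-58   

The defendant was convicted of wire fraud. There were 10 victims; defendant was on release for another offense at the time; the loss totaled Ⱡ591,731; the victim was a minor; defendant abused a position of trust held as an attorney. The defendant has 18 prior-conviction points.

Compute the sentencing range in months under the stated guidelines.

51-58 months

Base offense level for wire fraud: 7.
R2 applies: 7 + 2 = 9.
R4 applies (level before this adjustment is 9 < 10, so +1): 9 + 1 = 10.
R5 applies: 10 + 2 = 12.
R6 applies (level before this adjustment is 12 < 13, so +1): 12 + 1 = 13.
R7 does not apply.
R8 applies: 13 + 3 = 16.
Final offense level: 16.
Criminal history: 18 prior points → Category V (17+).
Level 16 falls in the 15-19 band.
Grid: Level 15-19 × Category V = 51-58 months.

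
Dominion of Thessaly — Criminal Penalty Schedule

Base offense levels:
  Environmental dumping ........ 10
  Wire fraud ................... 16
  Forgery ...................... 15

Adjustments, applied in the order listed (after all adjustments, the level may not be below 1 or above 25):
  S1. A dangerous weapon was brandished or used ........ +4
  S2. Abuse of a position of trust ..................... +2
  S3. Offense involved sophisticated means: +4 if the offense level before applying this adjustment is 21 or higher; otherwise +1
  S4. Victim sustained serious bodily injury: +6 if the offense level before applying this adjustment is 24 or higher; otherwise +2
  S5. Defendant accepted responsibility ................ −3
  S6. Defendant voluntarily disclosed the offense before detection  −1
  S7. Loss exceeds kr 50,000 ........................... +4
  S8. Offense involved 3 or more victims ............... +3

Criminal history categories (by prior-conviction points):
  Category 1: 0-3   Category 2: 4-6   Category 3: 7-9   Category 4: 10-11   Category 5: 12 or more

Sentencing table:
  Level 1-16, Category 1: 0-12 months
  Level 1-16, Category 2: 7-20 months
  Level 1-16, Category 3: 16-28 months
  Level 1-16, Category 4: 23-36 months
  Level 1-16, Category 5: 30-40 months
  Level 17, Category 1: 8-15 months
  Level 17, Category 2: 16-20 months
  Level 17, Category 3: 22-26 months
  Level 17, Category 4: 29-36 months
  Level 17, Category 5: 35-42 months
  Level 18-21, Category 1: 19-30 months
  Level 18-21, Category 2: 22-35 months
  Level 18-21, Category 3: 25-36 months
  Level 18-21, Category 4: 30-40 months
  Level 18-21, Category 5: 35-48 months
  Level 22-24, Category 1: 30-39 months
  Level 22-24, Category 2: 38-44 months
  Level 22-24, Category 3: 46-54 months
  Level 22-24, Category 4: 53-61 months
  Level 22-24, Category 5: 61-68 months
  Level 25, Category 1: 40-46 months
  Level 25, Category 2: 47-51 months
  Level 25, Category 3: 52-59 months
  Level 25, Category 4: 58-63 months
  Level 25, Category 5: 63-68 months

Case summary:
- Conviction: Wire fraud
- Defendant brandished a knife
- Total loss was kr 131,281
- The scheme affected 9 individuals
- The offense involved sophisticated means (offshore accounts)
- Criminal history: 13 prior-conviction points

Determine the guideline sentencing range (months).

63-68 months

Base offense level for wire fraud: 16.
S1 applies: 16 + 4 = 20.
S2 does not apply.
S3 applies (level before this adjustment is 20 < 21, so +1): 20 + 1 = 21.
S7 applies: 21 + 4 = 25.
S8 applies: 25 + 3 = 28.
Level 28 exceeds the maximum of 25; capped at 25.
Final offense level: 25.
Criminal history: 13 prior points → Category 5 (12+).
Level 25 falls in the 25 band.
Grid: Level 25 × Category 5 = 63-68 months.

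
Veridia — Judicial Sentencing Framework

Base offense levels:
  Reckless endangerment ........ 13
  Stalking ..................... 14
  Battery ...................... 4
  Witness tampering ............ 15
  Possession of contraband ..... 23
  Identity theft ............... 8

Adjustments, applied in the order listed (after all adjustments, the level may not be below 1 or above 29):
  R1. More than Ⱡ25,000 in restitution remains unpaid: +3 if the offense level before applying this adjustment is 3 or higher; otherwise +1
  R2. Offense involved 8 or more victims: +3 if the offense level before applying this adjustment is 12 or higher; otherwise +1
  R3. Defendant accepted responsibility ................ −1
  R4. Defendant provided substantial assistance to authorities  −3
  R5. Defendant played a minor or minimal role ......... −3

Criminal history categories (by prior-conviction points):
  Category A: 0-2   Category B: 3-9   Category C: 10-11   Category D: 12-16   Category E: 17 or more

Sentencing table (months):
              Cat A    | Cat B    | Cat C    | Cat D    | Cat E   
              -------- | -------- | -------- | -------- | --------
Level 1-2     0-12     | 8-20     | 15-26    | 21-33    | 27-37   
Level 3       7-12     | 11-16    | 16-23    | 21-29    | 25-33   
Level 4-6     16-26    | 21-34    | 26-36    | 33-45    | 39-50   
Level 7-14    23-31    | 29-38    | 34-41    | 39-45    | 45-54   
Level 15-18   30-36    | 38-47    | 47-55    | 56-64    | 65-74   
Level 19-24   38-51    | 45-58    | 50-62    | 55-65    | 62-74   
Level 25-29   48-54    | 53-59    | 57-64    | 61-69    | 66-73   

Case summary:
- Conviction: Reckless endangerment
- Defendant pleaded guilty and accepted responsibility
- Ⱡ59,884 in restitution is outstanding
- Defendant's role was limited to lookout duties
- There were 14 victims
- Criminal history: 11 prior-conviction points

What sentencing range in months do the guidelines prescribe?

47-55 months

Base offense level for reckless endangerment: 13.
R1 applies (level before this adjustment is 13 ≥ 3, so +3): 13 + 3 = 16.
R2 applies (level before this adjustment is 16 ≥ 12, so +3): 16 + 3 = 19.
R3 applies: 19 − 1 = 18.
R5 applies: 18 − 3 = 15.
Final offense level: 15.
Criminal history: 11 prior points → Category C (10-11).
Level 15 falls in the 15-18 band.
Grid: Level 15-18 × Category C = 47-55 months.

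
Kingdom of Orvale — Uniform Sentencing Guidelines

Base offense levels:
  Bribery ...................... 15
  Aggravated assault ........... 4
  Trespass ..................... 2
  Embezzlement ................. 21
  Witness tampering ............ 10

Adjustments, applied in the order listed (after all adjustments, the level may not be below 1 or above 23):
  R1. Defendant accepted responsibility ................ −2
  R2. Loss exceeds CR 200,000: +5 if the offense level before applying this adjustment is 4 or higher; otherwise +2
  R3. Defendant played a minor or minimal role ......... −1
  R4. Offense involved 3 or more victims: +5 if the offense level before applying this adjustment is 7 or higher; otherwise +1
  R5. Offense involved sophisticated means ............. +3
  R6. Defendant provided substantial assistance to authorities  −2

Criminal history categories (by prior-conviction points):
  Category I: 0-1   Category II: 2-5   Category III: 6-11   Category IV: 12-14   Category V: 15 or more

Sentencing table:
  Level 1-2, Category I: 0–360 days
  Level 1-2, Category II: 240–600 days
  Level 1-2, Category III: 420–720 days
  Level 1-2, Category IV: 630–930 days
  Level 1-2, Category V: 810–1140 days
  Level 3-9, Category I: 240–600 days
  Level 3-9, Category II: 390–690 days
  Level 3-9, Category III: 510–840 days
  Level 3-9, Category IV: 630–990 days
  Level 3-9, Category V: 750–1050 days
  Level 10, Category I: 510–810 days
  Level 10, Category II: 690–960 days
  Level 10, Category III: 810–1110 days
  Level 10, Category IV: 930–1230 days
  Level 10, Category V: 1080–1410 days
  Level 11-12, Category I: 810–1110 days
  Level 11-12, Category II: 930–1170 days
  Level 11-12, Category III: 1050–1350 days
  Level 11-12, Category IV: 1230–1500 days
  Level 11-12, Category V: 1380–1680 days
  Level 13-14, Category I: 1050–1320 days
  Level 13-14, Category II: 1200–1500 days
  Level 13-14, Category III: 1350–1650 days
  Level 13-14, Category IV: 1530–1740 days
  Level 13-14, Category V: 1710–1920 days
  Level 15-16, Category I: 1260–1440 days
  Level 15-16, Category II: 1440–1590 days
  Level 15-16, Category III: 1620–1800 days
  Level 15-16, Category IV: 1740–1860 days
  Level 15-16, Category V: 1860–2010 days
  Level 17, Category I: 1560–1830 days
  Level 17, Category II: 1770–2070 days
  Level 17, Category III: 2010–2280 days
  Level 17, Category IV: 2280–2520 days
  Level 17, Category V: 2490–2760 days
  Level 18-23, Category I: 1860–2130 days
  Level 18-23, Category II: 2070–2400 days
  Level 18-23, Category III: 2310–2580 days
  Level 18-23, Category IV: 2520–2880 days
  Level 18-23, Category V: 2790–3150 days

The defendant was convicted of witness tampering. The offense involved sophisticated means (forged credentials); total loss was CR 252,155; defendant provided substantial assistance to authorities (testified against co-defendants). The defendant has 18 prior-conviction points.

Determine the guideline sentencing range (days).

Base offense level for witness tampering: 10.
R1 does not apply.
R2 applies (level before this adjustment is 10 ≥ 4, so +5): 10 + 5 = 15.
R4 does not apply.
R5 applies: 15 + 3 = 18.
R6 applies: 18 − 2 = 16.
Final offense level: 16.
Criminal history: 18 prior points → Category V (15+).
Level 16 falls in the 15-16 band.
Grid: Level 15-16 × Category V = 1860-2010 days.

1860-2010 days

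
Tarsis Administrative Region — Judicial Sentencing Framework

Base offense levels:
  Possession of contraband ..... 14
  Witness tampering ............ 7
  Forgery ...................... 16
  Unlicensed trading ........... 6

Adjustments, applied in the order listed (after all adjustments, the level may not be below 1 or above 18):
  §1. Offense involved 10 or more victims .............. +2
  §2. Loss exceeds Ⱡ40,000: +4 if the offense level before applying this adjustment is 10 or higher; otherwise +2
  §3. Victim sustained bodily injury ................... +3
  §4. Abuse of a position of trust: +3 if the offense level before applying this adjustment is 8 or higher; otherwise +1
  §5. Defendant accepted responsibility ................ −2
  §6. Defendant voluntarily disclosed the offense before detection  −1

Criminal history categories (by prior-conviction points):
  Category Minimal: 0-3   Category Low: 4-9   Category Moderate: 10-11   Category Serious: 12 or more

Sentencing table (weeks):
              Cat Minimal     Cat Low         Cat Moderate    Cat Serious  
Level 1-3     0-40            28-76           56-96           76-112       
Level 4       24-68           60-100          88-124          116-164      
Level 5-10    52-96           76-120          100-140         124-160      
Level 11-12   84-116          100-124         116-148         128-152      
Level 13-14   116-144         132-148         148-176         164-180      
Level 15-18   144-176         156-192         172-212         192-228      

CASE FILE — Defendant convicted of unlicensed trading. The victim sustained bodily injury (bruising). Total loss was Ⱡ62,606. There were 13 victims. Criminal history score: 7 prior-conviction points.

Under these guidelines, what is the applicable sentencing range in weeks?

132-148 weeks

Base offense level for unlicensed trading: 6.
§1 applies: 6 + 2 = 8.
§2 applies (level before this adjustment is 8 < 10, so +2): 8 + 2 = 10.
§3 applies: 10 + 3 = 13.
§4 does not apply.
§6 does not apply.
Final offense level: 13.
Criminal history: 7 prior points → Category Low (4-9).
Level 13 falls in the 13-14 band.
Grid: Level 13-14 × Category Low = 132-148 weeks.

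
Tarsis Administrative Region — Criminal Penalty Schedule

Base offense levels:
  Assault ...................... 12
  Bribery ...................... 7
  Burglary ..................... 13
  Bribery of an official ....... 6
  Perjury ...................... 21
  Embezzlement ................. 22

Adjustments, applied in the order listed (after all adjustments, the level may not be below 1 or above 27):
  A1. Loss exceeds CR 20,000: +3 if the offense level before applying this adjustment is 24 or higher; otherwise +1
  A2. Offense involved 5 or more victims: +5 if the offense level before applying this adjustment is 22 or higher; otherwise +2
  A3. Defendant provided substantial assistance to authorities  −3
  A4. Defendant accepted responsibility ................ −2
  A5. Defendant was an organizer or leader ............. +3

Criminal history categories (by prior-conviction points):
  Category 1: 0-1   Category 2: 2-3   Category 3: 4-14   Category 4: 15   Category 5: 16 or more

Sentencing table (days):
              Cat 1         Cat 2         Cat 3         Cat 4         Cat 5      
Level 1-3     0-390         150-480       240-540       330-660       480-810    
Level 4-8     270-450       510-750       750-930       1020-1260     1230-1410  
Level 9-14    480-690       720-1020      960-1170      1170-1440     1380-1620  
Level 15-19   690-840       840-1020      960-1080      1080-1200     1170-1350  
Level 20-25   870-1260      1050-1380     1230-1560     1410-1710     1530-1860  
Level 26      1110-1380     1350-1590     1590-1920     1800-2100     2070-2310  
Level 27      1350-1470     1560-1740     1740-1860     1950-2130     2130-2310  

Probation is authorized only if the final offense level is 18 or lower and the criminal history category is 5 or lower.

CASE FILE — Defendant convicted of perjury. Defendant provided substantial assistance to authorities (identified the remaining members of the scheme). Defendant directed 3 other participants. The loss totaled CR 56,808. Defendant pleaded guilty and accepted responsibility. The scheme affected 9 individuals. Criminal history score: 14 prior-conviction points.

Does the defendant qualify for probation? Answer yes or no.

No

Base offense level for perjury: 21.
A1 applies (level before this adjustment is 21 < 24, so +1): 21 + 1 = 22.
A2 applies (level before this adjustment is 22 ≥ 22, so +5): 22 + 5 = 27.
A3 applies: 27 − 3 = 24.
A4 applies: 24 − 2 = 22.
A5 applies: 22 + 3 = 25.
Final offense level: 25.
Criminal history: 14 prior points → Category 3 (4-14).
Level 25 falls in the 20-25 band.
Grid: Level 20-25 × Category 3 = 1230-1560 days.
Probation check: level 25 > 18 and category 3 ≤ 5 → not eligible.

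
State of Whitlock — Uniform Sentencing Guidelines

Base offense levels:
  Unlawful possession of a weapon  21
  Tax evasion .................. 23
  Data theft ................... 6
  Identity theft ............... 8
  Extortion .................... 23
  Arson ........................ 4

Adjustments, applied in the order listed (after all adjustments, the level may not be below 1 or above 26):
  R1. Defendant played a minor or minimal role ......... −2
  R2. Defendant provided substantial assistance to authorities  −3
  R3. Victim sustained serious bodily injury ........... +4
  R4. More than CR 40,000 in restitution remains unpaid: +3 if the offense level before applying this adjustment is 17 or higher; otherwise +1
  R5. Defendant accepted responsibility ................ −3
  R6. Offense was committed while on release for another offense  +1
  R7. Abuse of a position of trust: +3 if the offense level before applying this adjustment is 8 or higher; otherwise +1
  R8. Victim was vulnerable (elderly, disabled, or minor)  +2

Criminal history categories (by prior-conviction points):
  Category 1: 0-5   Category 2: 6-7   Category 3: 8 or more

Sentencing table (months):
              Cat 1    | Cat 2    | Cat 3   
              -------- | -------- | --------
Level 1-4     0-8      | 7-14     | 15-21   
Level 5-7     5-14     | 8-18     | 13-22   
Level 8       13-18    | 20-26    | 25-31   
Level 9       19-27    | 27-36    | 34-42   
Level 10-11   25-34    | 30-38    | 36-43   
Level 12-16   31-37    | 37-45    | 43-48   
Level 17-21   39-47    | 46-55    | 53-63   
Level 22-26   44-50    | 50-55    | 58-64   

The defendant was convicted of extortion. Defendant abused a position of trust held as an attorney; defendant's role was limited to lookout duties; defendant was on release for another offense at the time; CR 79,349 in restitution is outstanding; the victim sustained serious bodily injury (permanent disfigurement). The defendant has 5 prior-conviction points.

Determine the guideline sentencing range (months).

Base offense level for extortion: 23.
R1 applies: 23 − 2 = 21.
R3 applies: 21 + 4 = 25.
R4 applies (level before this adjustment is 25 ≥ 17, so +3): 25 + 3 = 28.
R5 does not apply.
R6 applies: 28 + 1 = 29.
R7 applies (level before this adjustment is 29 ≥ 8, so +3): 29 + 3 = 32.
Level 32 exceeds the maximum of 26; capped at 26.
Final offense level: 26.
Criminal history: 5 prior points → Category 1 (0-5).
Level 26 falls in the 22-26 band.
Grid: Level 22-26 × Category 1 = 44-50 months.

44-50 months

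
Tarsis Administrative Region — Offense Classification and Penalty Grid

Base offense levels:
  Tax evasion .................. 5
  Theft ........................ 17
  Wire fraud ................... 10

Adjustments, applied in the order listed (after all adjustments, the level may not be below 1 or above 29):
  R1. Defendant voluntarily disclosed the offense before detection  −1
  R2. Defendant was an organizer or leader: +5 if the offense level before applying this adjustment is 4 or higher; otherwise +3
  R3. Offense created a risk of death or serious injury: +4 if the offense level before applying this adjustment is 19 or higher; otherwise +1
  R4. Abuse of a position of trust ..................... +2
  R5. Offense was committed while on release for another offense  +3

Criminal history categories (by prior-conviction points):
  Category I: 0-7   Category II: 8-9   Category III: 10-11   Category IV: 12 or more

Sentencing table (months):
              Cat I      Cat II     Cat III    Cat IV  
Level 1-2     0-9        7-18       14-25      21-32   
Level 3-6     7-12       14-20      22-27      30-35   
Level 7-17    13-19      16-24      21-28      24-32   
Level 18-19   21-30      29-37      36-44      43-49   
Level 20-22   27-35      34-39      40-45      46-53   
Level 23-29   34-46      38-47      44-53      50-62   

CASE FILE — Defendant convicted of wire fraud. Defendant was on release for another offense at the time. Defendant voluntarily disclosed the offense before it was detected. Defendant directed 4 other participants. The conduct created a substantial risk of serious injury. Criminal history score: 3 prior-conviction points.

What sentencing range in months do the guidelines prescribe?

Base offense level for wire fraud: 10.
R1 applies: 10 − 1 = 9.
R2 applies (level before this adjustment is 9 ≥ 4, so +5): 9 + 5 = 14.
R3 applies (level before this adjustment is 14 < 19, so +1): 14 + 1 = 15.
R4 does not apply.
R5 applies: 15 + 3 = 18.
Final offense level: 18.
Criminal history: 3 prior points → Category I (0-7).
Level 18 falls in the 18-19 band.
Grid: Level 18-19 × Category I = 21-30 months.

21-30 months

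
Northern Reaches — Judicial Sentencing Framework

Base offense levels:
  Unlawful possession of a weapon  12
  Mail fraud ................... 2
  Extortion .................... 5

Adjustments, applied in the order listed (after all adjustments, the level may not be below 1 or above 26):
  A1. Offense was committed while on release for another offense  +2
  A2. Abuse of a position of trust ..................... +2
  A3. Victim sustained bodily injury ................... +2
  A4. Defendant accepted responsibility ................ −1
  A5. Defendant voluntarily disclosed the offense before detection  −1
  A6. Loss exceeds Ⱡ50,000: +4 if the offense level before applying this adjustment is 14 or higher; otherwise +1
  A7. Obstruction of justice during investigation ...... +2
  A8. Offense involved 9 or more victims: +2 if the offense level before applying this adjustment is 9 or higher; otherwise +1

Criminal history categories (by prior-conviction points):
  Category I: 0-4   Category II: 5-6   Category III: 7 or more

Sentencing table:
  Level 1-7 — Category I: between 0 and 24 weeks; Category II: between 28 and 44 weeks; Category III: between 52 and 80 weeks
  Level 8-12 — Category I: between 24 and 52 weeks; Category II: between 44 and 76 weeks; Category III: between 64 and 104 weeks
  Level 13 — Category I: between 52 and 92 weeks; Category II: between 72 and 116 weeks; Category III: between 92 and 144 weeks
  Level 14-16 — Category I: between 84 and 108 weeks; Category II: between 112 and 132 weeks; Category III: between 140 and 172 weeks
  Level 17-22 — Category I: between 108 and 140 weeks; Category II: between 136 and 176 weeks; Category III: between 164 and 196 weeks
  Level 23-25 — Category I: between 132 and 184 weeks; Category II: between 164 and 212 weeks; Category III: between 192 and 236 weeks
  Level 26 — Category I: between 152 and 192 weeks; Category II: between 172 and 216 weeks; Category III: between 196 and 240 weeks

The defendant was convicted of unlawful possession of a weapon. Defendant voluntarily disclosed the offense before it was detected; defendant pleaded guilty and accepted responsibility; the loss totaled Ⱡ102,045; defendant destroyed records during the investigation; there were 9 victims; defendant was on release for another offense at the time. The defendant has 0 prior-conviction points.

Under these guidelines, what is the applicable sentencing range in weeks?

Base offense level for unlawful possession of a weapon: 12.
A1 applies: 12 + 2 = 14.
A4 applies: 14 − 1 = 13.
A5 applies: 13 − 1 = 12.
A6 applies (level before this adjustment is 12 < 14, so +1): 12 + 1 = 13.
A7 applies: 13 + 2 = 15.
A8 applies (level before this adjustment is 15 ≥ 9, so +2): 15 + 2 = 17.
Final offense level: 17.
Criminal history: 0 prior points → Category I (0-4).
Level 17 falls in the 17-22 band.
Grid: Level 17-22 × Category I = 108-140 weeks.

108-140 weeks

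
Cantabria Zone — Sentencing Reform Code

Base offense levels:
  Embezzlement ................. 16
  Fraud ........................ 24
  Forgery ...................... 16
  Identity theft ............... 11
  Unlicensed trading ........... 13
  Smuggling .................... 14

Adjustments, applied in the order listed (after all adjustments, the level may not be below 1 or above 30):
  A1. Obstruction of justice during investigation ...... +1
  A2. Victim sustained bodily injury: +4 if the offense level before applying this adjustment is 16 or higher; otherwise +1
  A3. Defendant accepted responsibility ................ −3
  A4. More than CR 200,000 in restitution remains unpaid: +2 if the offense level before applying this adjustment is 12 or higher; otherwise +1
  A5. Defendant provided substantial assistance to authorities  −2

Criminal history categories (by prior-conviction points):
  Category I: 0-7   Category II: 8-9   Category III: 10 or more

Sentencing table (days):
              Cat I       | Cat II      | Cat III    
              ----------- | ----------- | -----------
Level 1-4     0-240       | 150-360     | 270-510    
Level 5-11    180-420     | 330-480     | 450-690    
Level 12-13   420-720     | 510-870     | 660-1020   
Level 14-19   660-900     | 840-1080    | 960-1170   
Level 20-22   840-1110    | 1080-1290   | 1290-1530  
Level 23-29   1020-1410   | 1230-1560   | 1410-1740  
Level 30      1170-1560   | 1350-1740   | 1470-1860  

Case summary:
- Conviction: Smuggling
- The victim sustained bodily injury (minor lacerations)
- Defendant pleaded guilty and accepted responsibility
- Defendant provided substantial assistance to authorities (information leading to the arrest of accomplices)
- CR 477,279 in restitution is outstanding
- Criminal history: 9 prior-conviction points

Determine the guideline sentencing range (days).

Base offense level for smuggling: 14.
A1 does not apply.
A2 applies (level before this adjustment is 14 < 16, so +1): 14 + 1 = 15.
A3 applies: 15 − 3 = 12.
A4 applies (level before this adjustment is 12 ≥ 12, so +2): 12 + 2 = 14.
A5 applies: 14 − 2 = 12.
Final offense level: 12.
Criminal history: 9 prior points → Category II (8-9).
Level 12 falls in the 12-13 band.
Grid: Level 12-13 × Category II = 510-870 days.

510-870 days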